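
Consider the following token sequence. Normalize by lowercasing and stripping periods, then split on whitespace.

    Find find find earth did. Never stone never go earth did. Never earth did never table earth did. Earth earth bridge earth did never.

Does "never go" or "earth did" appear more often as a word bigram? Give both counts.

"never go": 1 occurrence
"earth did": 5 occurrences

"earth did" (5 vs 1)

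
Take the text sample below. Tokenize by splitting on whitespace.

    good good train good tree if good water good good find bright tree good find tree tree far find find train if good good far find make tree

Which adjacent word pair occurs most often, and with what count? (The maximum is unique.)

Bigram frequencies (highest first):
  good good: 3
  if good: 2
  good find: 2
  far find: 2
  good train: 1
  train good: 1
  … (16 more, each ≤ 1)

"good good", 3 times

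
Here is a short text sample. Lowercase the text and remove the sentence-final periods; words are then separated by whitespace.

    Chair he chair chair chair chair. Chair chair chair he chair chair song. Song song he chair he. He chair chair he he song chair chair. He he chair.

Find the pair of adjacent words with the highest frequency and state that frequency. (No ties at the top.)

"chair chair", 9 times

Bigram frequencies (highest first):
  chair chair: 9
  chair he: 5
  he chair: 5
  he he: 3
  song song: 2
  chair song: 1
  … (3 more, each ≤ 1)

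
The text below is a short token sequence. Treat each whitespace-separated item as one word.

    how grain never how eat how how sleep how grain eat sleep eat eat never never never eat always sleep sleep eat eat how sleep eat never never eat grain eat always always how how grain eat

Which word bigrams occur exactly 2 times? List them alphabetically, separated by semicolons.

eat always; eat eat; eat how; eat never; how how; how sleep; never eat

Bigram counts meeting the condition (exactly 2 times):
  eat always: 2
  eat eat: 2
  eat how: 2
  eat never: 2
  how how: 2
  how sleep: 2
  never eat: 2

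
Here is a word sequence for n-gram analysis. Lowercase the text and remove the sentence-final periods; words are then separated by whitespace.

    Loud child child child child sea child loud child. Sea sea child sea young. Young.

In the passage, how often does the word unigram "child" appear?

Scanning the 15 tokens for "child":
  position 2: child
  position 3: child
  position 4: child
  position 5: child
  position 7: child
  position 9: child
  position 12: child

7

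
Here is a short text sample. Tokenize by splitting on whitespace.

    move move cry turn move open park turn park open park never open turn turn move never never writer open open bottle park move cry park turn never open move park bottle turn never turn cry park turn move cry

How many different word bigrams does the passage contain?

29

40 tokens → 39 bigram windows in total.
Repeated bigrams (each contributes count−1 duplicates):
  move cry: 3
  park turn: 3
  turn move: 3
  cry park: 2
  never open: 2
  open park: 2
  turn never: 2
10 duplicate windows → 39 − 10 = 29 distinct.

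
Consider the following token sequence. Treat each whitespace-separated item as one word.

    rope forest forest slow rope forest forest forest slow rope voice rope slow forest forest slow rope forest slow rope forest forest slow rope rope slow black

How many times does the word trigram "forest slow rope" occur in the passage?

5

Scanning the 25 overlapping trigram windows for "forest slow rope":
  position 3–5: forest slow rope
  position 8–10: forest slow rope
  position 15–17: forest slow rope
  position 18–20: forest slow rope
  position 22–24: forest slow rope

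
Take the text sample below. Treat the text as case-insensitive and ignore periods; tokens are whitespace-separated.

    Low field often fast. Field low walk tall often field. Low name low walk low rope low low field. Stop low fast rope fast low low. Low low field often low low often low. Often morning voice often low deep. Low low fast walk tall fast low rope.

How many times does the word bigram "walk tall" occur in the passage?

2

Scanning the 47 overlapping bigram windows for "walk tall":
  position 7–8: walk tall
  position 44–45: walk tall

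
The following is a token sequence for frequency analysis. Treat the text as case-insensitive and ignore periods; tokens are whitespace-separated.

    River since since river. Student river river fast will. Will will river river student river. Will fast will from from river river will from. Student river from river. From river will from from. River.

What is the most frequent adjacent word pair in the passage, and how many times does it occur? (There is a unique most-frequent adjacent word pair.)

Bigram frequencies (highest first):
  from river: 4
  student river: 3
  river river: 3
  river will: 3
  will from: 3
  river student: 2
  … (11 more, each ≤ 2)

"from river", 4 times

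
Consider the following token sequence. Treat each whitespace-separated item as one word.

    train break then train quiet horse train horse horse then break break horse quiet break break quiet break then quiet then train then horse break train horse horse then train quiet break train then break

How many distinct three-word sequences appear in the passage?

35 tokens → 33 trigram windows in total.
Repeated trigrams (each contributes count−1 duplicates):
  horse horse then: 2
  then train quiet: 2
  train horse horse: 2
3 duplicate windows → 33 − 3 = 30 distinct.

30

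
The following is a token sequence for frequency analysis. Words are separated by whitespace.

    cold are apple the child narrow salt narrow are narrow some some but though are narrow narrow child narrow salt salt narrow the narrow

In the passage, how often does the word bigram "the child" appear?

Scanning the 23 overlapping bigram windows for "the child":
  position 4–5: the child

1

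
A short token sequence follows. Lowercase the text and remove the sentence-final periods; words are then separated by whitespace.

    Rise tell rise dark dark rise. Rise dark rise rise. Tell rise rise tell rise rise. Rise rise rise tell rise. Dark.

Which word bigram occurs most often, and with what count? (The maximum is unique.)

Bigram frequencies (highest first):
  rise rise: 7
  rise tell: 4
  tell rise: 4
  rise dark: 3
  dark rise: 2
  dark dark: 1

"rise rise", 7 times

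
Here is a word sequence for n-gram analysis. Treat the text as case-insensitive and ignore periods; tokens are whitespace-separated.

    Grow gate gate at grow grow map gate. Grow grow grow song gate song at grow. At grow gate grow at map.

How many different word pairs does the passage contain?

14

22 tokens → 21 bigram windows in total.
Repeated bigrams (each contributes count−1 duplicates):
  at grow: 3
  grow grow: 3
  gate grow: 2
  grow at: 2
  grow gate: 2
7 duplicate windows → 21 − 7 = 14 distinct.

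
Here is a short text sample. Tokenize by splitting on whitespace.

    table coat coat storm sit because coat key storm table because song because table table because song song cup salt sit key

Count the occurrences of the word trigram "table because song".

2

Scanning the 20 overlapping trigram windows for "table because song":
  position 10–12: table because song
  position 15–17: table because song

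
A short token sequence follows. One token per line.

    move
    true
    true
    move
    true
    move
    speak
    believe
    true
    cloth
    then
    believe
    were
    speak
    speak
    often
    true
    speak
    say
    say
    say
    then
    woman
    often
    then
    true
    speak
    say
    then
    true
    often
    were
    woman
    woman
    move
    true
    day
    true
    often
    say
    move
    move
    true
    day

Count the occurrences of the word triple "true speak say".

2

Scanning the 42 overlapping trigram windows for "true speak say":
  position 17–19: true speak say
  position 26–28: true speak say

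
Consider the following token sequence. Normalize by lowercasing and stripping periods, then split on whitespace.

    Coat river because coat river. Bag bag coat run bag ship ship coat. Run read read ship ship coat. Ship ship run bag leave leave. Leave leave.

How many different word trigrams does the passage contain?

27 tokens → 25 trigram windows in total.
Repeated trigrams (each contributes count−1 duplicates):
  leave leave leave: 2
  ship ship coat: 2
2 duplicate windows → 25 − 2 = 23 distinct.

23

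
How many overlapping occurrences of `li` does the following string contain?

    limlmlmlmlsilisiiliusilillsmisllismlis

6

Sliding a length-2 window over the 38 characters (37 positions):
  position 1–2: li
  position 13–14: li
  position 18–19: li
  position 23–24: li
  position 32–33: li
  position 36–37: li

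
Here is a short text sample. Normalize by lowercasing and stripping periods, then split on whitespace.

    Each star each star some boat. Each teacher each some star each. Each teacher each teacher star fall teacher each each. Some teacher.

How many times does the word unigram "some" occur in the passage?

Scanning the 23 tokens for "some":
  position 5: some
  position 10: some
  position 22: some

3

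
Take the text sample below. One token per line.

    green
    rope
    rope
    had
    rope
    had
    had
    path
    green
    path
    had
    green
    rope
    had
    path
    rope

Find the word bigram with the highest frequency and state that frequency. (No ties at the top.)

"rope had", 3 times

Bigram frequencies (highest first):
  rope had: 3
  green rope: 2
  had path: 2
  rope rope: 1
  had rope: 1
  had had: 1
  … (5 more, each ≤ 1)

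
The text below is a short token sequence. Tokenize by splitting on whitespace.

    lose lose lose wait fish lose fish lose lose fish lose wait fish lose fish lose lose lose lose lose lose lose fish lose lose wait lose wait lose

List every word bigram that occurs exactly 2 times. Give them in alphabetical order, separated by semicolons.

Bigram counts meeting the condition (exactly 2 times):
  wait fish: 2
  wait lose: 2

wait fish; wait lose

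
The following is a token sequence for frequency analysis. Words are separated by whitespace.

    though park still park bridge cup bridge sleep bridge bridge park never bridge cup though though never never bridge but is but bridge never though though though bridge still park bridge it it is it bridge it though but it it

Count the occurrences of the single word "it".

6

Scanning the 41 tokens for "it":
  position 32: it
  position 33: it
  position 35: it
  position 37: it
  position 40: it
  position 41: it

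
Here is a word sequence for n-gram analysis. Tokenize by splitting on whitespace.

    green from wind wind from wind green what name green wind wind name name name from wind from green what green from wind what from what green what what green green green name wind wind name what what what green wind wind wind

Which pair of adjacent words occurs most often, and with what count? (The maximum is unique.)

"wind wind", 5 times

Bigram frequencies (highest first):
  wind wind: 5
  from wind: 4
  what green: 4
  green what: 3
  what what: 3
  green from: 2
  … (16 more, each ≤ 2)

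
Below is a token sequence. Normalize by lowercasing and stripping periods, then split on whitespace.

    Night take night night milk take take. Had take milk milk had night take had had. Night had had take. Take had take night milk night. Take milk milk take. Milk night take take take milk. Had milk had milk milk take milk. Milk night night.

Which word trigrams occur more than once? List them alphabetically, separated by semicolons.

milk had milk; milk milk take; milk night take; milk take milk; take had take; take milk milk; take take had

Trigram counts meeting the condition (more than once):
  milk had milk: 2
  milk milk take: 2
  milk night take: 2
  milk take milk: 2
  take had take: 2
  take milk milk: 3
  take take had: 2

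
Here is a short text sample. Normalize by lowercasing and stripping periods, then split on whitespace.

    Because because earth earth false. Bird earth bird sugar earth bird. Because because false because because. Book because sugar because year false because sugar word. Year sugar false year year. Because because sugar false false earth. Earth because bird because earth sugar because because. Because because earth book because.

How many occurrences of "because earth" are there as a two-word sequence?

Scanning the 48 overlapping bigram windows for "because earth":
  position 2–3: because earth
  position 40–41: because earth
  position 46–47: because earth

3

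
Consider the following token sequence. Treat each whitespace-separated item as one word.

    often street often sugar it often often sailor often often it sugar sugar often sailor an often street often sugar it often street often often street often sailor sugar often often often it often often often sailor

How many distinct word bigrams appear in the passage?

15

37 tokens → 36 bigram windows in total.
Repeated bigrams (each contributes count−1 duplicates):
  often often: 7
  often sailor: 4
  often street: 4
  street often: 4
  it often: 3
  often it: 2
  often sugar: 2
  sugar it: 2
  … (1 more repeated)
21 duplicate windows → 36 − 21 = 15 distinct.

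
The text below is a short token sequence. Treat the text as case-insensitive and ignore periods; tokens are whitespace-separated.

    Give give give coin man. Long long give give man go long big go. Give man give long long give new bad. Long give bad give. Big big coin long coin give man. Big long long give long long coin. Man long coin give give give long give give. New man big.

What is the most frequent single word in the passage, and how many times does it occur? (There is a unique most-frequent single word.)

"give", 17 times

Unigram frequencies (highest first):
  give: 17
  long: 13
  man: 6
  coin: 5
  big: 5
  go: 2
  … (2 more, each ≤ 2)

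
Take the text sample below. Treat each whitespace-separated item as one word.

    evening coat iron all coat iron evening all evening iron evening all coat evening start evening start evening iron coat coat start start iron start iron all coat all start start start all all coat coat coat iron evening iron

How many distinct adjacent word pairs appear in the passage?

40 tokens → 39 bigram windows in total.
Repeated bigrams (each contributes count−1 duplicates):
  all coat: 4
  coat coat: 3
  coat iron: 3
  evening iron: 3
  iron evening: 3
  start start: 3
  evening all: 2
  evening start: 2
  … (3 more repeated)
18 duplicate windows → 39 − 18 = 21 distinct.

21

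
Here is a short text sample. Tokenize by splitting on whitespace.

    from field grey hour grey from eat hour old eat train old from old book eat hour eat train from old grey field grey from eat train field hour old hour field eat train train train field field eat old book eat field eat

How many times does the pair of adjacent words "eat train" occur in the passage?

4

Scanning the 43 overlapping bigram windows for "eat train":
  position 10–11: eat train
  position 18–19: eat train
  position 26–27: eat train
  position 33–34: eat train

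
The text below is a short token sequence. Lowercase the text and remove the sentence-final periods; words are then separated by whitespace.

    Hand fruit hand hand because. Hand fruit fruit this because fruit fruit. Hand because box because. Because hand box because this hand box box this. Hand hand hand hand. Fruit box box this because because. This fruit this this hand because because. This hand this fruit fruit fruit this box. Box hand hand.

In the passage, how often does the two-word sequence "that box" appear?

Scanning the 52 overlapping bigram windows for "that box":
  (none found)

0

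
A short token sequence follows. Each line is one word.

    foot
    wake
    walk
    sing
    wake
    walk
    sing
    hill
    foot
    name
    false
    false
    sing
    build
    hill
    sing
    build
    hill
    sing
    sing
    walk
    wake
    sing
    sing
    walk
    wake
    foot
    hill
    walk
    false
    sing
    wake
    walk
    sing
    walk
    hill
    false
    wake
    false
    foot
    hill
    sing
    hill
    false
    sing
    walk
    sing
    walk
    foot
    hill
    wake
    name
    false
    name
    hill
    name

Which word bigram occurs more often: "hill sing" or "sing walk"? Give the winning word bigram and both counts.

"sing walk" (5 vs 3)

"hill sing": 3 occurrences
"sing walk": 5 occurrences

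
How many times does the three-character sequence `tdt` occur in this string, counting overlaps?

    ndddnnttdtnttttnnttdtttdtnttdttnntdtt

Sliding a length-3 window over the 37 characters (35 positions):
  position 8–10: tdt
  position 19–21: tdt
  position 23–25: tdt
  position 28–30: tdt
  position 34–36: tdt

5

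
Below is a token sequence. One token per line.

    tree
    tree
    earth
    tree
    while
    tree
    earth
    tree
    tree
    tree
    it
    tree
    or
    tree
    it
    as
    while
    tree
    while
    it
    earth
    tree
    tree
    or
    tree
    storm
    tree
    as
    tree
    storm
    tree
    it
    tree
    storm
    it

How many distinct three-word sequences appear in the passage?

28

35 tokens → 33 trigram windows in total.
Repeated trigrams (each contributes count−1 duplicates):
  earth tree tree: 2
  tree earth tree: 2
  tree it tree: 2
  tree or tree: 2
  tree storm tree: 2
5 duplicate windows → 33 − 5 = 28 distinct.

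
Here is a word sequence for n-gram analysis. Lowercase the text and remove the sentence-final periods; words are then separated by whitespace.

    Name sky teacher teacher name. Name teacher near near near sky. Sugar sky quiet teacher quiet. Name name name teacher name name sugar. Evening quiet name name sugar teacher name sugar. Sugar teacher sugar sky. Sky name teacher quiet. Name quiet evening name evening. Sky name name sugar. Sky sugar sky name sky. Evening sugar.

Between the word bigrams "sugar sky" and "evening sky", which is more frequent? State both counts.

"sugar sky": 4 occurrences
"evening sky": 1 occurrence

"sugar sky" (4 vs 1)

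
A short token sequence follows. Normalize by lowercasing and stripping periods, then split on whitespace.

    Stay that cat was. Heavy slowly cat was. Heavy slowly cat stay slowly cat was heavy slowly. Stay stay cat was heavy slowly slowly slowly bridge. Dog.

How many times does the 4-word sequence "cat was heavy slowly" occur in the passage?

4

Scanning the 24 overlapping 4-gram windows for "cat was heavy slowly":
  position 3–6: cat was heavy slowly
  position 7–10: cat was heavy slowly
  position 14–17: cat was heavy slowly
  position 20–23: cat was heavy slowly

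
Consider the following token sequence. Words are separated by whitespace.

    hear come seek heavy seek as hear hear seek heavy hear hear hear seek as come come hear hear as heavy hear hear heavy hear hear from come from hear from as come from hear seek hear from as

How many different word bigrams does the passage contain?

21

39 tokens → 38 bigram windows in total.
Repeated bigrams (each contributes count−1 duplicates):
  hear hear: 6
  hear from: 3
  hear seek: 3
  heavy hear: 3
  as come: 2
  come from: 2
  from as: 2
  from hear: 2
  … (2 more repeated)
17 duplicate windows → 38 − 17 = 21 distinct.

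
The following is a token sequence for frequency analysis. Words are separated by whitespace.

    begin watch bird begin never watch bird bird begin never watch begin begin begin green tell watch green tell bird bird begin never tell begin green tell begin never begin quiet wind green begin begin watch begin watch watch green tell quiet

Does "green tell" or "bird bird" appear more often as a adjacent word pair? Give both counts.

"green tell" (4 vs 2)

"green tell": 4 occurrences
"bird bird": 2 occurrences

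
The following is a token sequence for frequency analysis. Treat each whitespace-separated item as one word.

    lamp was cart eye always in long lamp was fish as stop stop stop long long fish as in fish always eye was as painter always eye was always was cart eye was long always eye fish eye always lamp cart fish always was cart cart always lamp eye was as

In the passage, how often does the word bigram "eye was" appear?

4

Scanning the 50 overlapping bigram windows for "eye was":
  position 22–23: eye was
  position 27–28: eye was
  position 32–33: eye was
  position 49–50: eye was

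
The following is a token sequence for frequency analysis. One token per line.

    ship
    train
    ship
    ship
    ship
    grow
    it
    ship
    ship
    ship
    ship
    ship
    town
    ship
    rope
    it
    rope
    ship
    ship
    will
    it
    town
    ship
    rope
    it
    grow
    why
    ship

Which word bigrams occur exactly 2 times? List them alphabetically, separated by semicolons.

rope it; ship rope; town ship

Bigram counts meeting the condition (exactly 2 times):
  rope it: 2
  ship rope: 2
  town ship: 2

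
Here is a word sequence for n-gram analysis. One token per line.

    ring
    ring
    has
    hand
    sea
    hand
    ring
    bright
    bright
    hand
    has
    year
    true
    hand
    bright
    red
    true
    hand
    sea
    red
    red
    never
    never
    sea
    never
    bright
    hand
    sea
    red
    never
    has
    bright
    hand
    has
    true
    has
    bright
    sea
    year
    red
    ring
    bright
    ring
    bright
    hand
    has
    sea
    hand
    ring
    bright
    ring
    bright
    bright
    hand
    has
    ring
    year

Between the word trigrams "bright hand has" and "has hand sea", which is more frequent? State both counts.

"bright hand has" (4 vs 1)

"bright hand has": 4 occurrences
"has hand sea": 1 occurrence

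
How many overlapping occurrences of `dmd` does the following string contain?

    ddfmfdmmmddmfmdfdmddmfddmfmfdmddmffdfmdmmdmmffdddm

Sliding a length-3 window over the 50 characters (48 positions):
  position 17–19: dmd
  position 29–31: dmd

2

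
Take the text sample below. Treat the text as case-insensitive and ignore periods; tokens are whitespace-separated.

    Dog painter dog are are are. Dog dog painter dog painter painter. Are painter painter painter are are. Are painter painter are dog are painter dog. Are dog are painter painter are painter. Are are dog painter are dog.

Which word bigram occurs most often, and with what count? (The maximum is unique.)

"painter are", 6 times

Bigram frequencies (highest first):
  painter are: 6
  are are: 5
  are dog: 5
  painter painter: 5
  are painter: 5
  dog painter: 4
  … (3 more, each ≤ 4)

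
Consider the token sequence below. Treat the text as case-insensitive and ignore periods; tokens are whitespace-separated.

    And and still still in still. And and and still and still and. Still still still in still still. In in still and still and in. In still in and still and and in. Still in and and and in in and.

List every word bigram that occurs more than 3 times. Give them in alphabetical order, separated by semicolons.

and and; and still; in still; still and; still in; still still

Bigram counts meeting the condition (more than 3 times):
  and and: 6
  and still: 6
  in still: 5
  still and: 6
  still in: 5
  still still: 4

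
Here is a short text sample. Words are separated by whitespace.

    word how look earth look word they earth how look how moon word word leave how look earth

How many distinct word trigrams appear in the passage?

18 tokens → 16 trigram windows in total.
Repeated trigrams (each contributes count−1 duplicates):
  how look earth: 2
1 duplicate windows → 16 − 1 = 15 distinct.

15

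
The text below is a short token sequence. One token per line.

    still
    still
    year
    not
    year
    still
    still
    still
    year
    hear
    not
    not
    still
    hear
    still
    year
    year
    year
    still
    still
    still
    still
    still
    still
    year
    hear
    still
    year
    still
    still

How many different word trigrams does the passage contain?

18

30 tokens → 28 trigram windows in total.
Repeated trigrams (each contributes count−1 duplicates):
  still still still: 5
  still still year: 3
  year still still: 3
  hear still year: 2
  still year hear: 2
10 duplicate windows → 28 − 10 = 18 distinct.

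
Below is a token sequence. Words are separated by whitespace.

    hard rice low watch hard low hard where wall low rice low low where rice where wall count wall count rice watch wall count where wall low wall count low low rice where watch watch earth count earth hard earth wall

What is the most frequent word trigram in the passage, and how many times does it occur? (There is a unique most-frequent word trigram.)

Trigram frequencies (highest first):
  where wall low: 2
  hard rice low: 1
  rice low watch: 1
  low watch hard: 1
  watch hard low: 1
  hard low hard: 1
  … (32 more, each ≤ 1)

"where wall low", 2 times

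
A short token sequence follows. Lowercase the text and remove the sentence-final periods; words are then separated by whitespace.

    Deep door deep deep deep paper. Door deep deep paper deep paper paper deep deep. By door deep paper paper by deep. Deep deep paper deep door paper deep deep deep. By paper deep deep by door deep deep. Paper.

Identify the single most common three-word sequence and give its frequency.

Trigram frequencies (highest first):
  deep deep paper: 4
  door deep deep: 3
  deep deep deep: 3
  paper deep deep: 3
  deep deep by: 3
  deep paper deep: 2
  … (17 more, each ≤ 2)

"deep deep paper", 4 times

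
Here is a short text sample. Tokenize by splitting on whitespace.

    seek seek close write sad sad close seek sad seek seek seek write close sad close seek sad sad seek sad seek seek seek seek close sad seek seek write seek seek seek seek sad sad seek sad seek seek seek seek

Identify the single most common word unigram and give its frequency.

Unigram frequencies (highest first):
  seek: 23
  sad: 11
  close: 5
  write: 3

"seek", 23 times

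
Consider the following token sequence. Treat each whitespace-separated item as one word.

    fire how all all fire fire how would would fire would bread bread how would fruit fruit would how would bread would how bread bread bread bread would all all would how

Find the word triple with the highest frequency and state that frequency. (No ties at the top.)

"bread bread bread", 2 times

Trigram frequencies (highest first):
  bread bread bread: 2
  fire how all: 1
  how all all: 1
  all all fire: 1
  all fire fire: 1
  fire fire how: 1
  … (23 more, each ≤ 1)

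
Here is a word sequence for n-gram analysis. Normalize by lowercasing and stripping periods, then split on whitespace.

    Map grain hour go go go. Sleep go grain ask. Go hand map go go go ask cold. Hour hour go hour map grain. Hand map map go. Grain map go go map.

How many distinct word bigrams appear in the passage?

22

33 tokens → 32 bigram windows in total.
Repeated bigrams (each contributes count−1 duplicates):
  go go: 5
  map go: 3
  go grain: 2
  hand map: 2
  hour go: 2
  map grain: 2
10 duplicate windows → 32 − 10 = 22 distinct.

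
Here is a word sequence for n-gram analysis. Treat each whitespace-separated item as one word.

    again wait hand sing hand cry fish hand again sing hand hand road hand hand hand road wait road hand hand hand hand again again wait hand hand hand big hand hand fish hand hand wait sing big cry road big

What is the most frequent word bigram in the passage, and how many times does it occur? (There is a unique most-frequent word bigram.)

"hand hand", 10 times

Bigram frequencies (highest first):
  hand hand: 10
  again wait: 2
  wait hand: 2
  sing hand: 2
  fish hand: 2
  hand again: 2
  … (18 more, each ≤ 2)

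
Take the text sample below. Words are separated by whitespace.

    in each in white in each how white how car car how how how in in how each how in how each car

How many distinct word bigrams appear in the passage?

23 tokens → 22 bigram windows in total.
Repeated bigrams (each contributes count−1 duplicates):
  each how: 2
  how each: 2
  how how: 2
  how in: 2
  in each: 2
  in how: 2
6 duplicate windows → 22 − 6 = 16 distinct.

16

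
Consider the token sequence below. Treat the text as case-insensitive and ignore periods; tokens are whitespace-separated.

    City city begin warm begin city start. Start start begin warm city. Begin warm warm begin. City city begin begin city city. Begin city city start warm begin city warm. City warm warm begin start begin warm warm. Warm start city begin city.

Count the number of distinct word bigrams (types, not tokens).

43 tokens → 42 bigram windows in total.
Repeated bigrams (each contributes count−1 duplicates):
  begin city: 6
  city begin: 5
  begin warm: 4
  city city: 4
  warm begin: 4
  warm warm: 4
  city start: 2
  city warm: 2
  … (3 more repeated)
26 duplicate windows → 42 − 26 = 16 distinct.

16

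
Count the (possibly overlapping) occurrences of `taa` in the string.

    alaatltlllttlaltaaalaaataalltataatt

Sliding a length-3 window over the 35 characters (33 positions):
  position 16–18: taa
  position 24–26: taa
  position 31–33: taa

3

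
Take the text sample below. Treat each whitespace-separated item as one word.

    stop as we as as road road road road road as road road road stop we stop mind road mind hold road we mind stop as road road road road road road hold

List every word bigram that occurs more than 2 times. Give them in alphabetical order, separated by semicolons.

as road; road road

Bigram counts meeting the condition (more than 2 times):
  as road: 3
  road road: 11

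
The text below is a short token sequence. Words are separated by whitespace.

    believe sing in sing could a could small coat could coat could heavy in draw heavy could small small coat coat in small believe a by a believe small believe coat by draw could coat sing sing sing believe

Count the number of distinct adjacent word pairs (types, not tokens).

32

39 tokens → 38 bigram windows in total.
Repeated bigrams (each contributes count−1 duplicates):
  coat could: 2
  could coat: 2
  could small: 2
  sing sing: 2
  small believe: 2
  small coat: 2
6 duplicate windows → 38 − 6 = 32 distinct.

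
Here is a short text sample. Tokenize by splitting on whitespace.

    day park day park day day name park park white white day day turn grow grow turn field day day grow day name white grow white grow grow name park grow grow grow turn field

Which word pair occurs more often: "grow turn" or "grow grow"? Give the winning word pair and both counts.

"grow grow" (4 vs 2)

"grow turn": 2 occurrences
"grow grow": 4 occurrences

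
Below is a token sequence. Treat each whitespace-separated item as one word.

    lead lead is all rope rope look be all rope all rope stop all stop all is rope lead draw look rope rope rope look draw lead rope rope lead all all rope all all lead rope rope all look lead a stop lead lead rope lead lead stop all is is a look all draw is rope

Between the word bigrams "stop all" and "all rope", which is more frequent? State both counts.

"stop all": 3 occurrences
"all rope": 4 occurrences

"all rope" (4 vs 3)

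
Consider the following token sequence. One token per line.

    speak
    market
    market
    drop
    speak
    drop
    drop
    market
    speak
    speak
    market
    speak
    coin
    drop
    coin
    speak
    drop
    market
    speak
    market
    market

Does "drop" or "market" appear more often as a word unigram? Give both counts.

"market" (7 vs 5)

"drop": 5 occurrences
"market": 7 occurrences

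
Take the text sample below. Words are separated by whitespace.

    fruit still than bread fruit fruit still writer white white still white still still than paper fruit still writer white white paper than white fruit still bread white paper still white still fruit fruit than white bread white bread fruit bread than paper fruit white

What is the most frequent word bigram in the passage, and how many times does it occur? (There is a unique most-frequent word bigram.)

Bigram frequencies (highest first):
  fruit still: 4
  white still: 3
  still than: 2
  bread fruit: 2
  fruit fruit: 2
  still writer: 2
  … (20 more, each ≤ 2)

"fruit still", 4 times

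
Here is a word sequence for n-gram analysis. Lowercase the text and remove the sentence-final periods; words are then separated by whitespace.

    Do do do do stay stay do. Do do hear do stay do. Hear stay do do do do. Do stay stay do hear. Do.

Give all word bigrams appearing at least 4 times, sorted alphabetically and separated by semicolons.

do do; stay do

Bigram counts meeting the condition (at least 4 times):
  do do: 9
  stay do: 4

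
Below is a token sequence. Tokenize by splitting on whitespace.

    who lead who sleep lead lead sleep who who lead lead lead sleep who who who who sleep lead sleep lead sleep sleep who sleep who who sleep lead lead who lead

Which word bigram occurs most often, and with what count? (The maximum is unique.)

Bigram frequencies (highest first):
  who who: 5
  who sleep: 4
  sleep lead: 4
  lead lead: 4
  lead sleep: 4
  sleep who: 4
  … (3 more, each ≤ 3)

"who who", 5 times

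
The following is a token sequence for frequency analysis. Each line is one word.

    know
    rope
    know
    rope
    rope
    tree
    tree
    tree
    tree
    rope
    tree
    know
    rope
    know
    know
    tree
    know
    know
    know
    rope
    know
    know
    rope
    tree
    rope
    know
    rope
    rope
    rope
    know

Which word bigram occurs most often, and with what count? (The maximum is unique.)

Bigram frequencies (highest first):
  know rope: 6
  rope know: 5
  know know: 4
  rope rope: 3
  rope tree: 3
  tree tree: 3
  … (3 more, each ≤ 2)

"know rope", 6 times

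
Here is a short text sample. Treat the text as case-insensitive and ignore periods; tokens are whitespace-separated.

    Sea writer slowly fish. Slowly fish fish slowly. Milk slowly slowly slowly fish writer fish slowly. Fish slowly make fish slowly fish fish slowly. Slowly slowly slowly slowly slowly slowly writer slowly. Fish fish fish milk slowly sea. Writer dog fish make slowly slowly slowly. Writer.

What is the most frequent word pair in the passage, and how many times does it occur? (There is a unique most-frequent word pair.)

"slowly slowly", 10 times

Bigram frequencies (highest first):
  slowly slowly: 10
  slowly fish: 6
  fish slowly: 6
  fish fish: 4
  sea writer: 2
  writer slowly: 2
  … (13 more, each ≤ 2)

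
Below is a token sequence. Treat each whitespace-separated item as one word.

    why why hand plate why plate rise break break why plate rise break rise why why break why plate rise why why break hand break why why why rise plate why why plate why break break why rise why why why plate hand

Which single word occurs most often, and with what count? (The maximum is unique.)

"why", 19 times

Unigram frequencies (highest first):
  why: 19
  break: 8
  plate: 7
  rise: 6
  hand: 3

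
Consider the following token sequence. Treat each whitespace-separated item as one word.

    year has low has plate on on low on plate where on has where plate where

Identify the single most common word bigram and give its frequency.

Bigram frequencies (highest first):
  plate where: 2
  year has: 1
  has low: 1
  low has: 1
  has plate: 1
  plate on: 1
  … (8 more, each ≤ 1)

"plate where", 2 times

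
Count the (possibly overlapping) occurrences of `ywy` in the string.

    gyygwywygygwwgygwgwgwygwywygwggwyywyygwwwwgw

Sliding a length-3 window over the 44 characters (42 positions):
  position 6–8: ywy
  position 25–27: ywy
  position 34–36: ywy

3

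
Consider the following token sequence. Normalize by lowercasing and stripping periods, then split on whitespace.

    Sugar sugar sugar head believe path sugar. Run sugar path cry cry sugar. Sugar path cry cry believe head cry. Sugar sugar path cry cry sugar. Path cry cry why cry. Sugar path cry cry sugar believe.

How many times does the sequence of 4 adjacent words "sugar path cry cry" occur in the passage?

Scanning the 34 overlapping 4-gram windows for "sugar path cry cry":
  position 9–12: sugar path cry cry
  position 14–17: sugar path cry cry
  position 22–25: sugar path cry cry
  position 26–29: sugar path cry cry
  position 32–35: sugar path cry cry

5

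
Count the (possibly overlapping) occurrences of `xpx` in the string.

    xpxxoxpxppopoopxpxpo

3

Sliding a length-3 window over the 20 characters (18 positions):
  position 1–3: xpx
  position 6–8: xpx
  position 16–18: xpx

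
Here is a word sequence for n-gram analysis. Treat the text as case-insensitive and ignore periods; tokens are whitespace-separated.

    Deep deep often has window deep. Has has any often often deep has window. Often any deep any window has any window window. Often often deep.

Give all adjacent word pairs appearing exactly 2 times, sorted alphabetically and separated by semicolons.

any window; deep has; has any; has window; often deep; often often; window often

Bigram counts meeting the condition (exactly 2 times):
  any window: 2
  deep has: 2
  has any: 2
  has window: 2
  often deep: 2
  often often: 2
  window often: 2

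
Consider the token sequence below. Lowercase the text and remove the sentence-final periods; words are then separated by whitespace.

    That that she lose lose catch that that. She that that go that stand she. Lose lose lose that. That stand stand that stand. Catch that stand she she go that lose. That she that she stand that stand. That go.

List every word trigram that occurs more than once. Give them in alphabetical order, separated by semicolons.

she lose lose; stand that stand; that she that; that stand she; that that she

Trigram counts meeting the condition (more than once):
  she lose lose: 2
  stand that stand: 2
  that she that: 2
  that stand she: 2
  that that she: 2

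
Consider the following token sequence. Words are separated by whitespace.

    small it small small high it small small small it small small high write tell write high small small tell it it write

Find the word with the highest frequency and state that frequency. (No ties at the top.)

Unigram frequencies (highest first):
  small: 10
  it: 5
  high: 3
  write: 3
  tell: 2

"small", 10 times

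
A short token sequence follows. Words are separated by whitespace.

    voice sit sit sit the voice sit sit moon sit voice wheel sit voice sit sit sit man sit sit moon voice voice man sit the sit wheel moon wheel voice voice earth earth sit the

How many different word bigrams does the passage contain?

22

36 tokens → 35 bigram windows in total.
Repeated bigrams (each contributes count−1 duplicates):
  sit sit: 6
  sit the: 3
  voice sit: 3
  man sit: 2
  sit moon: 2
  sit voice: 2
  voice voice: 2
13 duplicate windows → 35 − 13 = 22 distinct.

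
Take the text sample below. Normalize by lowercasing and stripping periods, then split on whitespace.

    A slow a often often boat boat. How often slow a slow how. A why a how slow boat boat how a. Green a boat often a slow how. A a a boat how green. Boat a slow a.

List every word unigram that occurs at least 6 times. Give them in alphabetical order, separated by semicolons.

Unigram counts meeting the condition (at least 6 times):
  a: 13
  boat: 7
  how: 6
  slow: 6

a; boat; how; slow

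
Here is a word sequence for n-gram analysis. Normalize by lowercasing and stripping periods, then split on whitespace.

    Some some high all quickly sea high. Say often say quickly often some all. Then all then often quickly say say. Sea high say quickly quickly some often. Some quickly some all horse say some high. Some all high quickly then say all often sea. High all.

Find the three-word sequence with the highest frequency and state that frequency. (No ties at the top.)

"sea high say", 2 times

Trigram frequencies (highest first):
  sea high say: 2
  some some high: 1
  some high all: 1
  high all quickly: 1
  all quickly sea: 1
  quickly sea high: 1
  … (38 more, each ≤ 1)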